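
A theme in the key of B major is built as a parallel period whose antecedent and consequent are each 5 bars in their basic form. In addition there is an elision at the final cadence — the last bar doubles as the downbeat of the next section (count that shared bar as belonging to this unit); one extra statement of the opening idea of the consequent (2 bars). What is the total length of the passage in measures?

12 measures

Basic parallel period: 5 + 5 = 10 bars.
10 (basic form) + 2 (extra statement) = 12.
The elision shares a bar with the next section but does not change this unit's count.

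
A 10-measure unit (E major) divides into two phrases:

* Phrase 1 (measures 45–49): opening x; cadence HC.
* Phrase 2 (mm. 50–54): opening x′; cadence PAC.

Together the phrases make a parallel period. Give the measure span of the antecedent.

The phrase ending with the weaker cadence (half cadence) is the antecedent; the one ending more conclusively (perfect authentic cadence) is the consequent. The antecedent is measures 45–49.

measures 45–49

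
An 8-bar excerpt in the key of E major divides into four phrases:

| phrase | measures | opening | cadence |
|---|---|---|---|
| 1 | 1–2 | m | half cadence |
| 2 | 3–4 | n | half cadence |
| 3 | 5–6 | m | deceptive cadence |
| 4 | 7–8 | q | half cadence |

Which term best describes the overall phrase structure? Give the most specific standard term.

phrase group

Phrase 4 ends with a half cadence, no stronger than phrase 2's half cadence, so the four phrases do not form a double period; nor do phrases 3–4 duplicate 1–2, so it is not a repeated period. With no phrase reaching a conclusive cadence, the passage is a phrase group.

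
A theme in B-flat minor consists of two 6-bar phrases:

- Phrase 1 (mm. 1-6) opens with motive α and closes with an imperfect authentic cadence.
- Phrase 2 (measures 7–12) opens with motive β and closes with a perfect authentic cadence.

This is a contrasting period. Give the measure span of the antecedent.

measures 1–6

The phrase ending with the weaker cadence (imperfect authentic cadence) is the antecedent; the one ending more conclusively (perfect authentic cadence) is the consequent. The antecedent is measures 1–6.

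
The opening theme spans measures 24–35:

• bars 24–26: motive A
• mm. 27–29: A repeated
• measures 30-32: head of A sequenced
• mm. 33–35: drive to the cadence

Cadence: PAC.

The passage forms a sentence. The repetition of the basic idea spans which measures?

measures 27–29

The presentation of a sentence is the basic idea (measures 24–26) plus its repetition (measures 27–29); the repetition of the basic idea is therefore measures 27–29.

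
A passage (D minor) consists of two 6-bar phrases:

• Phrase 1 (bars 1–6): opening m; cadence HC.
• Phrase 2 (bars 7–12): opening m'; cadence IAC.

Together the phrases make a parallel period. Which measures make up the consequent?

measures 7–12

The phrase ending with the weaker cadence (half cadence) is the antecedent; the one ending more conclusively (imperfect authentic cadence) is the consequent. The consequent is measures 7–12.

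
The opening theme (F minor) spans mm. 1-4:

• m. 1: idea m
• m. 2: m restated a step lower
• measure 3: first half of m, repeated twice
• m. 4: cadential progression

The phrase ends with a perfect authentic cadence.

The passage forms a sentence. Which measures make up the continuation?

measures 3–4

After the presentation (mm. 1–2), the continuation covers the fragmentation through the cadence: mm. 3–4.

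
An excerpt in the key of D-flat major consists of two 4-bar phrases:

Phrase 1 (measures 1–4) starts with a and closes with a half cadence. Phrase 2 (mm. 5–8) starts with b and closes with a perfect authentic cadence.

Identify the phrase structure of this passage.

contrasting period

Phrase 1 ends with a half cadence (weaker) and phrase 2 with a perfect authentic cadence (stronger): antecedent + consequent = a period.
The two phrases open with different material (a / b), so the period is contrasting.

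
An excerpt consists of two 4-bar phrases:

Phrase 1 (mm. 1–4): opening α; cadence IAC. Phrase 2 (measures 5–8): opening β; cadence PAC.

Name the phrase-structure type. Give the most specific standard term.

Phrase 1 ends with an imperfect authentic cadence (weaker) and phrase 2 with a perfect authentic cadence (stronger): antecedent + consequent = a period.
The two phrases open with different material (α / β), so the period is contrasting.

contrasting period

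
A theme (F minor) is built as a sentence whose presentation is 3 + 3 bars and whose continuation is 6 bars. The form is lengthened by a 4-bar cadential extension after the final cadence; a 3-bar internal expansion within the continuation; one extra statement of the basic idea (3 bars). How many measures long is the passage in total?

Basic sentence: 3 + 3 + 6 = 12 bars.
12 (basic form) + 4 (cadential extension) + 3 (internal expansion) + 3 (extra statement) = 22.

22 measures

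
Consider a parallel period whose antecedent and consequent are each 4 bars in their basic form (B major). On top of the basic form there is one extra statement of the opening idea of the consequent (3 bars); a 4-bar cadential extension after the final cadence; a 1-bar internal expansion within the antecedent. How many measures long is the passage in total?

Basic parallel period: 4 + 4 = 8 bars.
8 (basic form) + 3 (extra statement) + 4 (cadential extension) + 1 (internal expansion) = 16.

16 measures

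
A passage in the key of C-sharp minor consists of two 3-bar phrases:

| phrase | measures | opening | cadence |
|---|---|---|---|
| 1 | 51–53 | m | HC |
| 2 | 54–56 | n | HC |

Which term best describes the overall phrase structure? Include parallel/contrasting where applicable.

phrase group

The second phrase closes with a half cadence, which is not stronger than the first phrase's half cadence; without a weak→strong cadential pair there is no antecedent–consequent relationship, so this is a phrase group rather than a period.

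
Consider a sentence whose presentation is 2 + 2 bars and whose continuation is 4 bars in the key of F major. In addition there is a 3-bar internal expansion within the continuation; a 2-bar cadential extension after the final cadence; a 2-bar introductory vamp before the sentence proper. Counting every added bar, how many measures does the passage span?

15 measures

Basic sentence: 2 + 2 + 4 = 8 bars.
8 (basic form) + 3 (internal expansion) + 2 (cadential extension) + 2 (introduction) = 15.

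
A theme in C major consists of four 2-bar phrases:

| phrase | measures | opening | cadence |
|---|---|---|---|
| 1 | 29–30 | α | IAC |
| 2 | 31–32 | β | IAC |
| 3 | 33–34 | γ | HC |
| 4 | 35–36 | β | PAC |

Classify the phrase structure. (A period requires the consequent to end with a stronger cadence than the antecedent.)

Four phrases in two halves: the first half (mm. 29-32) ends with an imperfect authentic cadence, the second (mm. 33-36) with a perfect authentic cadence — a large antecedent–consequent pair, i.e. a double period.
Phrase 3 begins with different material from phrase 1, making it contrasting.

contrasting double period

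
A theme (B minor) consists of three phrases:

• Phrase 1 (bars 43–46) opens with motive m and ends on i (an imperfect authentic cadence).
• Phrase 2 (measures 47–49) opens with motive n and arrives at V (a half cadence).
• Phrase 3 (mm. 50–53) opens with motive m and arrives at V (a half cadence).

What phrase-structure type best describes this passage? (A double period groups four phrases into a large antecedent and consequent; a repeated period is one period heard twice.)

phrase group

The final phrase closes with a half cadence, which is not stronger than the preceding half cadence; the 3 phrases lack an overall antecedent–consequent design and so form a phrase group.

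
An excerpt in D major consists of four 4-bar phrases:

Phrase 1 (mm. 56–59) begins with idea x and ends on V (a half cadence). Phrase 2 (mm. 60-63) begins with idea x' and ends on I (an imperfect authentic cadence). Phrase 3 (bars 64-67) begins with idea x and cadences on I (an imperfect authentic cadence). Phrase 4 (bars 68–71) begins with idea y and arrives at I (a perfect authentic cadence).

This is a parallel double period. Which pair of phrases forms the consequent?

phrases 3 and 4

In a double period the first pair of phrases (ending imperfect authentic cadence) is the large antecedent and the second pair (ending perfect authentic cadence) is the large consequent; the consequent is phrases 3 and 4.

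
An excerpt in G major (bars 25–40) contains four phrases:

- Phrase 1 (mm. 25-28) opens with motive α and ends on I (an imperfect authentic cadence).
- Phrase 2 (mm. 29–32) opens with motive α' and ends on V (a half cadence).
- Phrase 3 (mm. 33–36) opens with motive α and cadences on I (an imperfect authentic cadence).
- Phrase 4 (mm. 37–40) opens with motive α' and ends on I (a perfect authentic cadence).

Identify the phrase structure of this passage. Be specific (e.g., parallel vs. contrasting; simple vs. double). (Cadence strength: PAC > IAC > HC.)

parallel double period

Four phrases in two halves: the first half (mm. 25–32) ends with a half cadence, the second (mm. 33-40) with a perfect authentic cadence — a large antecedent–consequent pair, i.e. a double period.
Phrase 3 begins with the same material as phrase 1, making it parallel.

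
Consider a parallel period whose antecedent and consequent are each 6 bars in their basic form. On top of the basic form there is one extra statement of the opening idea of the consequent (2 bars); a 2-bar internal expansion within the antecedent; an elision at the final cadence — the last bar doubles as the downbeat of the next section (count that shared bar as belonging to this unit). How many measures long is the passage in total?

16 measures

Basic parallel period: 6 + 6 = 12 bars.
12 (basic form) + 2 (extra statement) + 2 (internal expansion) = 16.
The elision shares a bar with the next section but does not change this unit's count.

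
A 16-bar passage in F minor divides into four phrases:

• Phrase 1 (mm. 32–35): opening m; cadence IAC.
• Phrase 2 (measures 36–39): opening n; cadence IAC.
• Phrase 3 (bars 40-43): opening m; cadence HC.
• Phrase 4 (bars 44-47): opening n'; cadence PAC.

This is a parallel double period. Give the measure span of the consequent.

measures 40–47

In a double period the first pair of phrases (ending imperfect authentic cadence) is the large antecedent and the second pair (ending perfect authentic cadence) is the large consequent; the consequent is measures 40–47.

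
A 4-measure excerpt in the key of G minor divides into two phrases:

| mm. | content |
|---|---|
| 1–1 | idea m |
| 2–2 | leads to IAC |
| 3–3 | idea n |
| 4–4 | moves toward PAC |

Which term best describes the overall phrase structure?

Phrase 1 ends with an imperfect authentic cadence (weaker) and phrase 2 with a perfect authentic cadence (stronger): antecedent + consequent = a period.
The two phrases open with different material (m / n), so the period is contrasting.

contrasting period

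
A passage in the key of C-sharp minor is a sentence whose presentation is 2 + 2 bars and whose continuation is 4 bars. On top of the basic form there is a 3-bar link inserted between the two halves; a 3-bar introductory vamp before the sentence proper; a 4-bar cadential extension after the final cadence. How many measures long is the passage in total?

Basic sentence: 2 + 2 + 4 = 8 bars.
8 (basic form) + 3 (link) + 3 (introduction) + 4 (cadential extension) = 18.

18 measures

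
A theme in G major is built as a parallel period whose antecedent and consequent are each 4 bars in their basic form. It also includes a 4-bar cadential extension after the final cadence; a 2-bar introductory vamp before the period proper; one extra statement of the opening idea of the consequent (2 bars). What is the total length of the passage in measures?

16 measures

Basic parallel period: 4 + 4 = 8 bars.
8 (basic form) + 4 (cadential extension) + 2 (introduction) + 2 (extra statement) = 16.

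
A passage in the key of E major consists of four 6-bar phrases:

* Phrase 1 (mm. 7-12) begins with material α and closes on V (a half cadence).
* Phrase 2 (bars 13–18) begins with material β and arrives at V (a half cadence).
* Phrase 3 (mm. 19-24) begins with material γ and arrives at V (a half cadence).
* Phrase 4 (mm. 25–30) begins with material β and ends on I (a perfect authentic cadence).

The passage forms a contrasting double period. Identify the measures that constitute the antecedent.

measures 7–18

In a double period the four phrases pair into a large antecedent (phrases 1–2, ending half cadence) and a large consequent (phrases 3–4, ending perfect authentic cadence). The antecedent spans mm. 7-18.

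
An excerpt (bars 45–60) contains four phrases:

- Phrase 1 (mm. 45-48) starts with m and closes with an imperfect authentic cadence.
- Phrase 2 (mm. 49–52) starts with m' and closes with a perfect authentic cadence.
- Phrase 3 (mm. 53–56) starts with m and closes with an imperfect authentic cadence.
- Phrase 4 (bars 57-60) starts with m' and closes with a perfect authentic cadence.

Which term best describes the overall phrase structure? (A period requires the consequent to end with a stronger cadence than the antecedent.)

The cadence pattern IAC–PAC–IAC–PAC is weak–strong twice, and phrases 3–4 restate phrases 1–2: a period heard twice, not a double period (which would end weakly at phrase 2).

repeated period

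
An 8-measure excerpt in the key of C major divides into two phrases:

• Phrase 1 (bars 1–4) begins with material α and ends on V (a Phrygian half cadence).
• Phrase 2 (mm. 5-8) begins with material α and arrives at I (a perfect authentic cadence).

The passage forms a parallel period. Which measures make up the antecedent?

measures 1–4

The phrase ending with the weaker cadence (Phrygian half cadence) is the antecedent; the one ending more conclusively (perfect authentic cadence) is the consequent. The antecedent is measures 1–4.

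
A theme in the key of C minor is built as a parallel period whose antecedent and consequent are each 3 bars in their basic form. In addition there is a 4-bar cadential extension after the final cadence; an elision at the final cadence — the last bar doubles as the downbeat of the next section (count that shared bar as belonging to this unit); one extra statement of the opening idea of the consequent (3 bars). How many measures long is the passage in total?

Basic parallel period: 3 + 3 = 6 bars.
6 (basic form) + 4 (cadential extension) + 3 (extra statement) = 13.
The elision shares a bar with the next section but does not change this unit's count.

13 measures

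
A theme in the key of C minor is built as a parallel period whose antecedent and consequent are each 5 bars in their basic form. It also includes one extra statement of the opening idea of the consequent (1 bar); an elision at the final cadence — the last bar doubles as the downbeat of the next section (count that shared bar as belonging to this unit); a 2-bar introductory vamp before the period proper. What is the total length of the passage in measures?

13 measures

Basic parallel period: 5 + 5 = 10 bars.
10 (basic form) + 1 (extra statement) + 2 (introduction) = 13.
The elision shares a bar with the next section but does not change this unit's count.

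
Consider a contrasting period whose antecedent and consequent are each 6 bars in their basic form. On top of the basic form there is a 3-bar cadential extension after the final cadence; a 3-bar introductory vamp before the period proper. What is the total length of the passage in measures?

18 measures

Basic contrasting period: 6 + 6 = 12 bars.
12 (basic form) + 3 (cadential extension) + 3 (introduction) = 18.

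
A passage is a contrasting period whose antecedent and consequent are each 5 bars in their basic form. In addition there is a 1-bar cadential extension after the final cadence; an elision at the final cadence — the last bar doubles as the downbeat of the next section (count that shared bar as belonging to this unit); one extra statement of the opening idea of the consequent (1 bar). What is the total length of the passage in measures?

12 measures

Basic contrasting period: 5 + 5 = 10 bars.
10 (basic form) + 1 (cadential extension) + 1 (extra statement) = 12.
The elision shares a bar with the next section but does not change this unit's count.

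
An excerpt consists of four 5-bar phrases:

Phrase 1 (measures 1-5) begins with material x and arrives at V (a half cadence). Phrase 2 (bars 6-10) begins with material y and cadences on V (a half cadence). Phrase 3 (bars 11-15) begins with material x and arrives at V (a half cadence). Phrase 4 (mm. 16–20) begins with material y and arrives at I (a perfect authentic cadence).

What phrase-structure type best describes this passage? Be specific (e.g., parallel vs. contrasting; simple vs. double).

parallel double period

Four phrases in two halves: the first half (bars 1–10) ends with a half cadence, the second (measures 11–20) with a perfect authentic cadence — a large antecedent–consequent pair, i.e. a double period.
Phrase 3 begins with the same material as phrase 1, making it parallel.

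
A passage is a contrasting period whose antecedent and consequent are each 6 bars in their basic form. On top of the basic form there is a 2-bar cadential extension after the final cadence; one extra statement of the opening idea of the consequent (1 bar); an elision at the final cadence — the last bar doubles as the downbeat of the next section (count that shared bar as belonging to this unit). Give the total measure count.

Basic contrasting period: 6 + 6 = 12 bars.
12 (basic form) + 2 (cadential extension) + 1 (extra statement) = 15.
The elision shares a bar with the next section but does not change this unit's count.

15 measures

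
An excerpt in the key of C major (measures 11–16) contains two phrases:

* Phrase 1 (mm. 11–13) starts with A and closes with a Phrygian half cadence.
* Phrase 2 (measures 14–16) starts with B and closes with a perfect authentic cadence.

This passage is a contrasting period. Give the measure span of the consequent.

The antecedent is the phrase ending with the weaker cadence (Phrygian half cadence, phrase 1) and the consequent the one ending more conclusively (perfect authentic cadence, phrase 2); the consequent is mm. 14–16.

measures 14–16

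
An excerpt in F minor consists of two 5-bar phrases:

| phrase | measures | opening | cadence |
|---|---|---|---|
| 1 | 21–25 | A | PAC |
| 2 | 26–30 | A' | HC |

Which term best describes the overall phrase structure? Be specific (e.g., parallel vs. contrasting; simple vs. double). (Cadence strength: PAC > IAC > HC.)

phrase group

The second phrase closes with a half cadence, which is not stronger than the first phrase's perfect authentic cadence; without a weak→strong cadential pair there is no antecedent–consequent relationship, so this is a phrase group rather than a period.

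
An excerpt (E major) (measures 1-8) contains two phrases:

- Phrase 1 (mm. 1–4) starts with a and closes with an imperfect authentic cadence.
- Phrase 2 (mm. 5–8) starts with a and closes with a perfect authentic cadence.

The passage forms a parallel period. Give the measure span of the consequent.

measures 5–8

The antecedent is the phrase ending with the weaker cadence (imperfect authentic cadence, phrase 1) and the consequent the one ending more conclusively (perfect authentic cadence, phrase 2); the consequent is mm. 5-8.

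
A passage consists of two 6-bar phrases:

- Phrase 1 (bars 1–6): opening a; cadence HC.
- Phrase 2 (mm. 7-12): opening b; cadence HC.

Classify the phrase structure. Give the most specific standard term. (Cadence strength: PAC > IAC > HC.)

phrase group

The second phrase closes with a half cadence, which is not stronger than the first phrase's half cadence; without a weak→strong cadential pair there is no antecedent–consequent relationship, so this is a phrase group rather than a period.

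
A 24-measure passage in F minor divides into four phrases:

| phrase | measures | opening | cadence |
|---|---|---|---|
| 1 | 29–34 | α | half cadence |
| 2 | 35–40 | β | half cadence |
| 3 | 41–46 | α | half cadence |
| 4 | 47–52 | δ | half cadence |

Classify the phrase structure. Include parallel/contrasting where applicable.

Phrase 4 ends with a half cadence, no stronger than phrase 2's half cadence, so the four phrases do not form a double period; nor do phrases 3–4 duplicate 1–2, so it is not a repeated period. With no phrase reaching a conclusive cadence, the passage is a phrase group.

phrase group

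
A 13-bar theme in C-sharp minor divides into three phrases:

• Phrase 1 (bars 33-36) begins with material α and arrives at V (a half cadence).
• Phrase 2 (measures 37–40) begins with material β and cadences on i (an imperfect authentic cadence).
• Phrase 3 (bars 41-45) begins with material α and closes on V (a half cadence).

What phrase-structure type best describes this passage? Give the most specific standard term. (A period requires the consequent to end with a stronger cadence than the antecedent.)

The final phrase closes with a half cadence, which is not stronger than the preceding imperfect authentic cadence; the 3 phrases lack an overall antecedent–consequent design and so form a phrase group.

phrase group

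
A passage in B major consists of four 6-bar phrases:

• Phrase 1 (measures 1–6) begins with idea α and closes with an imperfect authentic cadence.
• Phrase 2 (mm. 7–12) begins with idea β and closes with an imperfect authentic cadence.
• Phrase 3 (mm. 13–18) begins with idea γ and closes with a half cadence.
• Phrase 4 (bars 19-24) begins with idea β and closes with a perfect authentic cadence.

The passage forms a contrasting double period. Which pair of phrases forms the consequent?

In a double period the first pair of phrases (ending imperfect authentic cadence) is the large antecedent and the second pair (ending perfect authentic cadence) is the large consequent; the consequent is phrases 3 and 4.

phrases 3 and 4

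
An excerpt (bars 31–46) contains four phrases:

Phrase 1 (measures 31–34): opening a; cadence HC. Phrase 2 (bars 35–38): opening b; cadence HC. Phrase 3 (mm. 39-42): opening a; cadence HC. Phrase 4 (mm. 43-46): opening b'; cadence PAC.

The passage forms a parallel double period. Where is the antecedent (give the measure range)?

measures 31–38

In a double period the four phrases pair into a large antecedent (phrases 1–2, ending half cadence) and a large consequent (phrases 3–4, ending perfect authentic cadence). The antecedent spans measures 31–38.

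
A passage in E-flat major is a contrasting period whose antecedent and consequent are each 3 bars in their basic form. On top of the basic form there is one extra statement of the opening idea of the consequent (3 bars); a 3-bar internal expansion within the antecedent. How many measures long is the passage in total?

Basic contrasting period: 3 + 3 = 6 bars.
6 (basic form) + 3 (extra statement) + 3 (internal expansion) = 12.

12 measures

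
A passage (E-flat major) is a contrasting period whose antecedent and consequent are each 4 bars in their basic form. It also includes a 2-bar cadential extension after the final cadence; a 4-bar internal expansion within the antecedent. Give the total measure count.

Basic contrasting period: 4 + 4 = 8 bars.
8 (basic form) + 2 (cadential extension) + 4 (internal expansion) = 14.

14 measures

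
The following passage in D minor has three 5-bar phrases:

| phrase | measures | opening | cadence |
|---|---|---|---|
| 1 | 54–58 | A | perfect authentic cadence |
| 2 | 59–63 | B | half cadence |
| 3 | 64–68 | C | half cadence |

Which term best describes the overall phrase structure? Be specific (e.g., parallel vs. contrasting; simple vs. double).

phrase group

The final phrase closes with a half cadence, which is not stronger than the preceding half cadence; the 3 phrases lack an overall antecedent–consequent design and so form a phrase group.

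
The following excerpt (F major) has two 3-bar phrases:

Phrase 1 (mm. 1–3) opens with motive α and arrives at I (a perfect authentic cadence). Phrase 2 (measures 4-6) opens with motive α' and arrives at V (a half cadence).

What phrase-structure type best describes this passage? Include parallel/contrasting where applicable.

phrase group

The second phrase closes with a half cadence, which is not stronger than the first phrase's perfect authentic cadence; without a weak→strong cadential pair there is no antecedent–consequent relationship, so this is a phrase group rather than a period.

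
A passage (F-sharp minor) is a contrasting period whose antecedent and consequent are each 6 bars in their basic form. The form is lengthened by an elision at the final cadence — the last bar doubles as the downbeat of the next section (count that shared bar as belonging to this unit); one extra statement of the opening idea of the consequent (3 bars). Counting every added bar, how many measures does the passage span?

Basic contrasting period: 6 + 6 = 12 bars.
12 (basic form) + 3 (extra statement) = 15.
The elision shares a bar with the next section but does not change this unit's count.

15 measures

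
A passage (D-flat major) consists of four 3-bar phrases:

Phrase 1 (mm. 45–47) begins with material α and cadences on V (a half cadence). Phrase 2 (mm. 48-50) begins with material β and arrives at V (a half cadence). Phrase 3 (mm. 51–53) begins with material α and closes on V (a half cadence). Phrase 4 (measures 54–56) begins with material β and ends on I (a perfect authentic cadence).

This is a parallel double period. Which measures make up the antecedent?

In a double period the first pair of phrases (ending half cadence) is the large antecedent and the second pair (ending perfect authentic cadence) is the large consequent; the antecedent is measures 45–50.

measures 45–50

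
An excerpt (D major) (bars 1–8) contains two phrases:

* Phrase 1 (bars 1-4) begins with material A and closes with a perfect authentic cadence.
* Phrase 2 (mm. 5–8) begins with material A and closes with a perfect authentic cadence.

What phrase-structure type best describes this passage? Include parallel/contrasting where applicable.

Both phrases have the same opening (A) and the same cadence (perfect authentic cadence): the second is a restatement, not a consequent, so this is a repeated phrase rather than a period.

repeated phrase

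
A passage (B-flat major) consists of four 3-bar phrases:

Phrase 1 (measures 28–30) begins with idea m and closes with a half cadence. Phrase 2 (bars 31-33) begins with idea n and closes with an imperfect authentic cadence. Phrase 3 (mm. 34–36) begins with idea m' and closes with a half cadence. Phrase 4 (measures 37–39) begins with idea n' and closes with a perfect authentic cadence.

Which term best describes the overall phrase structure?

Four phrases in two halves: the first half (bars 28-33) ends with an imperfect authentic cadence, the second (mm. 34-39) with a perfect authentic cadence — a large antecedent–consequent pair, i.e. a double period.
Phrase 3 begins with the same material as phrase 1, making it parallel.

parallel double period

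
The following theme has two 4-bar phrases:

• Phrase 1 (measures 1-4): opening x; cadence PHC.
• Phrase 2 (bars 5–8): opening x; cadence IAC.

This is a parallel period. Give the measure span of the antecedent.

measures 1–4

The phrase ending with the weaker cadence (Phrygian half cadence) is the antecedent; the one ending more conclusively (imperfect authentic cadence) is the consequent. The antecedent is measures 1–4.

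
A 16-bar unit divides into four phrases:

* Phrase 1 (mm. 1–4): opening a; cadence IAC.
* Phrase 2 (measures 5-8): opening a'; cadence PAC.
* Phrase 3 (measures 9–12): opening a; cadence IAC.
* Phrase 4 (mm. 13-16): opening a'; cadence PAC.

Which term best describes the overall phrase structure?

repeated period

The cadence pattern IAC–PAC–IAC–PAC is weak–strong twice, and phrases 3–4 restate phrases 1–2: a period heard twice, not a double period (which would end weakly at phrase 2).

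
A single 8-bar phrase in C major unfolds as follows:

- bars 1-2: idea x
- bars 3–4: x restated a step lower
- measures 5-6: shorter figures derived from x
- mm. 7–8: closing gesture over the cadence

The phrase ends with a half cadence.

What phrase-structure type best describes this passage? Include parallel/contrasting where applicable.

sentence

Basic idea (mm. 1–2) + its repetition (bars 3–4) form the presentation; fragmentation and cadence (mm. 5-8) form the continuation — the 8-bar whole is a sentence.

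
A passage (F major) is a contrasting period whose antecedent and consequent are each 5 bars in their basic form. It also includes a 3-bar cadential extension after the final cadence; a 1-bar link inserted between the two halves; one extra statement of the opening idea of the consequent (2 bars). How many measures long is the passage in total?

16 measures

Basic contrasting period: 5 + 5 = 10 bars.
10 (basic form) + 3 (cadential extension) + 1 (link) + 2 (extra statement) = 16.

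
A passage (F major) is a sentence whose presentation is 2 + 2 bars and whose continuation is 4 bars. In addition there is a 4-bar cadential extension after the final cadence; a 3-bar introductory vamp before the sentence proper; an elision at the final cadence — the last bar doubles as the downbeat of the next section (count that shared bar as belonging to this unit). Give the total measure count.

Basic sentence: 2 + 2 + 4 = 8 bars.
8 (basic form) + 4 (cadential extension) + 3 (introduction) = 15.
The elision shares a bar with the next section but does not change this unit's count.

15 measures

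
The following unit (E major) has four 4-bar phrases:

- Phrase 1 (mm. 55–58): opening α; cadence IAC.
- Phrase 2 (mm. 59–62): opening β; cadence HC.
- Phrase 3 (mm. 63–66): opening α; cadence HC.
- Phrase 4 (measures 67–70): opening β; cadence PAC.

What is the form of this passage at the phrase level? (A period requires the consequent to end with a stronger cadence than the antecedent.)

parallel double period

Four phrases in two halves: the first half (bars 55-62) ends with a half cadence, the second (mm. 63-70) with a perfect authentic cadence — a large antecedent–consequent pair, i.e. a double period.
Phrase 3 begins with the same material as phrase 1, making it parallel.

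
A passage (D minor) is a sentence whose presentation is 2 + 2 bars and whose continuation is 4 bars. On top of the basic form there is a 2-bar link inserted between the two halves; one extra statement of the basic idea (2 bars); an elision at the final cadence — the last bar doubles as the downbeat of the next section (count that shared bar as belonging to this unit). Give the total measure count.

Basic sentence: 2 + 2 + 4 = 8 bars.
8 (basic form) + 2 (link) + 2 (extra statement) = 12.
The elision shares a bar with the next section but does not change this unit's count.

12 measures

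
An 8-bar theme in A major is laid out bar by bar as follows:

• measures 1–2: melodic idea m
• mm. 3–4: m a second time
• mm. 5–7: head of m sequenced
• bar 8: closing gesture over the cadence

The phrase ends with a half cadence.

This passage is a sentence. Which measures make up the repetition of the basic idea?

measures 3–4

The presentation of a sentence is the basic idea (bars 1-2) plus its repetition (measures 3–4); the repetition of the basic idea is therefore bars 3–4.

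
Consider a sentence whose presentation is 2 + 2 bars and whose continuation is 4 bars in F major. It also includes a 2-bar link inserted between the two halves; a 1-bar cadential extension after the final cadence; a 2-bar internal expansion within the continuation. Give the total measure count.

13 measures

Basic sentence: 2 + 2 + 4 = 8 bars.
8 (basic form) + 2 (link) + 1 (cadential extension) + 2 (internal expansion) = 13.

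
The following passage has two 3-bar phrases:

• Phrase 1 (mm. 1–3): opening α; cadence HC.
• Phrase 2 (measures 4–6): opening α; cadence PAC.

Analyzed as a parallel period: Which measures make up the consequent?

measures 4–6

The antecedent is the phrase ending with the weaker cadence (half cadence, phrase 1) and the consequent the one ending more conclusively (perfect authentic cadence, phrase 2); the consequent is measures 4–6.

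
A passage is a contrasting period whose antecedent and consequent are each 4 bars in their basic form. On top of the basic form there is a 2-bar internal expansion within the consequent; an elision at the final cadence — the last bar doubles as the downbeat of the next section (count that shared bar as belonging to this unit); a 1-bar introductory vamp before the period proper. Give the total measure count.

11 measures

Basic contrasting period: 4 + 4 = 8 bars.
8 (basic form) + 2 (internal expansion) + 1 (introduction) = 11.
The elision shares a bar with the next section but does not change this unit's count.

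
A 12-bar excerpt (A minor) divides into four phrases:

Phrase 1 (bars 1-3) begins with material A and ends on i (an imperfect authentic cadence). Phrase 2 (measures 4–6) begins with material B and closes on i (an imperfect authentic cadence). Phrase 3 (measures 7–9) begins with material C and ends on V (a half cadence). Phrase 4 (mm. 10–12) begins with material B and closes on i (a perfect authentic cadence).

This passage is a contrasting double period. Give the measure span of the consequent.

measures 7–12

In a double period the four phrases pair into a large antecedent (phrases 1–2, ending imperfect authentic cadence) and a large consequent (phrases 3–4, ending perfect authentic cadence). The consequent spans measures 7-12.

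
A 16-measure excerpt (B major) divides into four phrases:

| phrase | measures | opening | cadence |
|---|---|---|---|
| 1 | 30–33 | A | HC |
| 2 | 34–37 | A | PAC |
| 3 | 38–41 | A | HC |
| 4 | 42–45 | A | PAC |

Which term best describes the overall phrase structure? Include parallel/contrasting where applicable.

The cadence pattern HC–PAC–HC–PAC is weak–strong twice, and phrases 3–4 restate phrases 1–2: a period heard twice, not a double period (which would end weakly at phrase 2).

repeated period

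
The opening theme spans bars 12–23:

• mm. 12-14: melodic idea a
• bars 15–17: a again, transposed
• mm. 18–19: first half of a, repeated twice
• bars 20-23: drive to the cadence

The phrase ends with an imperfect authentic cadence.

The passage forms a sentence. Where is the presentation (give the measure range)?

measures 12–17

The presentation of a sentence is the basic idea (mm. 12–14) plus its repetition (mm. 15–17); the presentation is therefore bars 12–17.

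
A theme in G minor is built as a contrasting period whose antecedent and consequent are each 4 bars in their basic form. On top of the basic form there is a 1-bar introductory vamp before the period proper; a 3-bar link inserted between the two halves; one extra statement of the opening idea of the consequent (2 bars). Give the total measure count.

Basic contrasting period: 4 + 4 = 8 bars.
8 (basic form) + 1 (introduction) + 3 (link) + 2 (extra statement) = 14.

14 measures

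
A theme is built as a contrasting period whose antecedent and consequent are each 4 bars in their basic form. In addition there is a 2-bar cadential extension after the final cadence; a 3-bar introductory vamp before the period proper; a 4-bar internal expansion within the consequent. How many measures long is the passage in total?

17 measures

Basic contrasting period: 4 + 4 = 8 bars.
8 (basic form) + 2 (cadential extension) + 3 (introduction) + 4 (internal expansion) = 17.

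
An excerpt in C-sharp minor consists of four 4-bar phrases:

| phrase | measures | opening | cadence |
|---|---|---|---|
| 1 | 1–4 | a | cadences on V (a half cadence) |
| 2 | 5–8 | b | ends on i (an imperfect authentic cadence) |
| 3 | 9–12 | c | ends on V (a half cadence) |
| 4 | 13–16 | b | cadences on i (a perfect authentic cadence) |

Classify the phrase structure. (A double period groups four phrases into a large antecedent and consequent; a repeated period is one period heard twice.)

contrasting double period

Four phrases in two halves: the first half (mm. 1–8) ends with an imperfect authentic cadence, the second (measures 9–16) with a perfect authentic cadence — a large antecedent–consequent pair, i.e. a double period.
Phrase 3 begins with different material from phrase 1, making it contrasting.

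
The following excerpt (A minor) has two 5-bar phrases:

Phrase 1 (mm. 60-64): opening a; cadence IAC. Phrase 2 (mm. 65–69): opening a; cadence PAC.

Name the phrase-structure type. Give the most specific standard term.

Phrase 1 ends with an imperfect authentic cadence (weaker) and phrase 2 with a perfect authentic cadence (stronger): antecedent + consequent = a period.
The two phrases open with the same material (a / a), so the period is parallel.

parallel period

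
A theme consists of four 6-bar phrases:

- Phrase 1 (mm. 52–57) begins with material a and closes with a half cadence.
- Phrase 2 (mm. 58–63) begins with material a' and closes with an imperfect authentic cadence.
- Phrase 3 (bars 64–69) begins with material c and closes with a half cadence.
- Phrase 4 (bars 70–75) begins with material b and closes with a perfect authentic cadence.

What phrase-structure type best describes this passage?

Four phrases in two halves: the first half (mm. 52–63) ends with an imperfect authentic cadence, the second (bars 64–75) with a perfect authentic cadence — a large antecedent–consequent pair, i.e. a double period.
Phrase 3 begins with different material from phrase 1, making it contrasting.

contrasting double period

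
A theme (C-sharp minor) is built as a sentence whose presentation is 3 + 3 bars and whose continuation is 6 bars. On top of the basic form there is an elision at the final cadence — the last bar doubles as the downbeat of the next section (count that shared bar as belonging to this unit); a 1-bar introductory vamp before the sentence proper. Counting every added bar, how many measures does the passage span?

13 measures

Basic sentence: 3 + 3 + 6 = 12 bars.
12 (basic form) + 1 (introduction) = 13.
The elision shares a bar with the next section but does not change this unit's count.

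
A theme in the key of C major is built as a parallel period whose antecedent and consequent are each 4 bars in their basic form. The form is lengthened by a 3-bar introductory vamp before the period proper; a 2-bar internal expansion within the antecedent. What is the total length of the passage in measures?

13 measures

Basic parallel period: 4 + 4 = 8 bars.
8 (basic form) + 3 (introduction) + 2 (internal expansion) = 13.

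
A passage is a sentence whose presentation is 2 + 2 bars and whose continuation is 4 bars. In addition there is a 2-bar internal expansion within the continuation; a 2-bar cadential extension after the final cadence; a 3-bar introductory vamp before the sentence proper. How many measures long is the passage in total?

15 measures

Basic sentence: 2 + 2 + 4 = 8 bars.
8 (basic form) + 2 (internal expansion) + 2 (cadential extension) + 3 (introduction) = 15.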